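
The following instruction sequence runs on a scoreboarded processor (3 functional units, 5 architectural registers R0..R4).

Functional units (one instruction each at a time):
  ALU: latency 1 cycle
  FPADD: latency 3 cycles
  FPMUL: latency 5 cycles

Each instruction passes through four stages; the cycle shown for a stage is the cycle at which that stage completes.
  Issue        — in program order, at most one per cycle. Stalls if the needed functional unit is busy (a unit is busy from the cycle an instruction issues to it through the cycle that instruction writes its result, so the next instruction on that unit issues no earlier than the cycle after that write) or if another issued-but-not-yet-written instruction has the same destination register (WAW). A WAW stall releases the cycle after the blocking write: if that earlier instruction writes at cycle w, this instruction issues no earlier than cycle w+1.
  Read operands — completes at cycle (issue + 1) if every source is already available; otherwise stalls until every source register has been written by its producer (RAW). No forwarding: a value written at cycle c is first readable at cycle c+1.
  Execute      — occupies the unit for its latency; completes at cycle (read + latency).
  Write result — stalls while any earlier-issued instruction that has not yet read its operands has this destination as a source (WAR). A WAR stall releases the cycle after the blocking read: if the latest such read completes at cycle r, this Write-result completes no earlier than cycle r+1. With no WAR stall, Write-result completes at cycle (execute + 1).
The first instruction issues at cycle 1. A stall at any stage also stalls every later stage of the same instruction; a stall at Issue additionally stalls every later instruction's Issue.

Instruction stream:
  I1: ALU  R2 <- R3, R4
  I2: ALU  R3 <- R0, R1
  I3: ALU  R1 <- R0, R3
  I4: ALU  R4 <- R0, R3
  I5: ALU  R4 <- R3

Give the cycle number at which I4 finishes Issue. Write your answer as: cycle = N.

c1: I1 issues→ALU
c2: I1 reads
c3: I1 exec-done
c4: I1 writes R2
c5: I2 issues→ALU
c6: I2 reads
c7: I2 exec-done
c8: I2 writes R3
c9: I3 issues→ALU
c10: I3 reads
c11: I3 exec-done
c12: I3 writes R1
c13: I4 issues→ALU
c14: I4 reads
c15: I4 exec-done
c16: I4 writes R4
c17: I5 issues→ALU
c18: I5 reads
c19: I5 exec-done
c20: I5 writes R4

cycle = 13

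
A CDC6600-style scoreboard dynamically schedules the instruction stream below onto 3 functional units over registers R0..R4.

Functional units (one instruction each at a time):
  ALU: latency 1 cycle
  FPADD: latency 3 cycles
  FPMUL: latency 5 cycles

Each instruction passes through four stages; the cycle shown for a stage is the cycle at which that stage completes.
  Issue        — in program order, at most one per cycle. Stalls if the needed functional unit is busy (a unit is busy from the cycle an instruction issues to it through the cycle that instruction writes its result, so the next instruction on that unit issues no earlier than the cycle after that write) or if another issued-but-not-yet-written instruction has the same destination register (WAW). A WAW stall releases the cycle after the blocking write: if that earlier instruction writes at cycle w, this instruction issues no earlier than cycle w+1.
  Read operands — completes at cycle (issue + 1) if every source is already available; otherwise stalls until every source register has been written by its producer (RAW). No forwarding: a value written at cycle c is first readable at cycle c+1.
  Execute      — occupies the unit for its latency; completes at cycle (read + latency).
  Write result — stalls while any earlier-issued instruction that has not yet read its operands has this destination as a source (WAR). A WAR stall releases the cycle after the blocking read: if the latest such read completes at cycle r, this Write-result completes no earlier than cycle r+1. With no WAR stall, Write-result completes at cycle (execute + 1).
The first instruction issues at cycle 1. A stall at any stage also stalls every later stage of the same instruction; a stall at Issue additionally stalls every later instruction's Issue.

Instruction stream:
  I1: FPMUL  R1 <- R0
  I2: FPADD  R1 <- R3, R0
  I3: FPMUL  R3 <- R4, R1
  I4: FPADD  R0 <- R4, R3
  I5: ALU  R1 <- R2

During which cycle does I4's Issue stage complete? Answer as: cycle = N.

1) issue 1, read 2, done 7, write 8
2) issue 9, read 10, done 13, write 14  <WAW R1: wait I1 write@8>
3) issue 10, read 15, done 20, write 21  <RAW R1: wait I2 write@14>
4) issue 15, read 22, done 25, write 26  <struct: FPADD busy until I2 writes@14 / RAW R3: wait I3 write@21>
5) issue 16, read 17, done 18, write 19

cycle = 15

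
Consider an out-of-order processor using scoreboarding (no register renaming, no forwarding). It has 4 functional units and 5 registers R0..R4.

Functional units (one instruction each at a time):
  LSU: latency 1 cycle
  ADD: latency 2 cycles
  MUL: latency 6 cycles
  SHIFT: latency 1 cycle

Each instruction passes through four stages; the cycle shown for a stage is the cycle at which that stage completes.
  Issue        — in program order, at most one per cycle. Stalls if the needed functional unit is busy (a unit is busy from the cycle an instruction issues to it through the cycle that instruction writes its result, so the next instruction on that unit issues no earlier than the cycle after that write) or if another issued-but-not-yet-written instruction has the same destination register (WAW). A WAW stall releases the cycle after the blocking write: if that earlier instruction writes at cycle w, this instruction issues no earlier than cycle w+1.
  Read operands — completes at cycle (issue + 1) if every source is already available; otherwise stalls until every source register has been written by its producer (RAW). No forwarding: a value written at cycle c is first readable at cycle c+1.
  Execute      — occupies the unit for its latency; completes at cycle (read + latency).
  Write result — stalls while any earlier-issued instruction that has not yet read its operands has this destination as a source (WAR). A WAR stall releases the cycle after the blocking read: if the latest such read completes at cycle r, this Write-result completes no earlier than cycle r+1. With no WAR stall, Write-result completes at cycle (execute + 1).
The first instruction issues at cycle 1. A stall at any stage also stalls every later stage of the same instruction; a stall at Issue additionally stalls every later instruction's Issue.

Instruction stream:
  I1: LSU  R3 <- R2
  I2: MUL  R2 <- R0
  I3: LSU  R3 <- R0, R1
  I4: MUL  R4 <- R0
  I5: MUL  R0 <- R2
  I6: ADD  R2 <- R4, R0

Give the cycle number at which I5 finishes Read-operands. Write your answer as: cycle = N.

cycle = 21

I1 -> (1, 2, 3, 4)
I2 -> (2, 3, 9, 10)
I3 -> (5, 6, 7, 8)  // struct: LSU busy until I1 writes@4
I4 -> (11, 12, 18, 19)  // struct: MUL busy until I2 writes@10
I5 -> (20, 21, 27, 28)  // struct: MUL busy until I4 writes@19
I6 -> (21, 29, 31, 32)  // RAW R0: wait I5 write@28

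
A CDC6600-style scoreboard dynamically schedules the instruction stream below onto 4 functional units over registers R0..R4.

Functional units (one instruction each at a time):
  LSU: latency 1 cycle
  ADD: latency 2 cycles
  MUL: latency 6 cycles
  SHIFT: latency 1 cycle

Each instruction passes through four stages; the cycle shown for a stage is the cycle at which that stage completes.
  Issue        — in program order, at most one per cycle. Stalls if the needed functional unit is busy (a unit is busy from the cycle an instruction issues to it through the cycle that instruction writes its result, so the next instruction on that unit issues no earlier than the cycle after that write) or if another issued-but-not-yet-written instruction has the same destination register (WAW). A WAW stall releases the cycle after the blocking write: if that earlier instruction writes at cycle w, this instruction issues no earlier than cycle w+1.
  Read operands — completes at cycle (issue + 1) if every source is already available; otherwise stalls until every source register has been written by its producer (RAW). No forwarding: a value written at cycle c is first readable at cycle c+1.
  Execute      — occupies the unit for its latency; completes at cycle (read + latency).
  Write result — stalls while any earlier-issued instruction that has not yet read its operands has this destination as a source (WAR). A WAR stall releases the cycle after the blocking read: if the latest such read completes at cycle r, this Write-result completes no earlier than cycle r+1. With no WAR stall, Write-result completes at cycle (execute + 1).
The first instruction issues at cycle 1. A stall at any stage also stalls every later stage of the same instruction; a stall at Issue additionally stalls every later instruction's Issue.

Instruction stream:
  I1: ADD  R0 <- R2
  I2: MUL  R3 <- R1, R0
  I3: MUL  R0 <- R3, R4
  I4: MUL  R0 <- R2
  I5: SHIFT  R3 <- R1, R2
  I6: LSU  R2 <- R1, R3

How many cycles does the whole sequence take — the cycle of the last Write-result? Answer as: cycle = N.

cycle = 31

I1: IS=1 RO=2 EX=4 WR=5
I2: IS=2 RO=6 EX=12 WR=13  [RAW R0: wait I1 write@5]
I3: IS=14 RO=15 EX=21 WR=22  [struct: MUL busy until I2 writes@13]
I4: IS=23 RO=24 EX=30 WR=31  [struct: MUL busy until I3 writes@22]
I5: IS=24 RO=25 EX=26 WR=27
I6: IS=25 RO=28 EX=29 WR=30  [RAW R3: wait I5 write@27]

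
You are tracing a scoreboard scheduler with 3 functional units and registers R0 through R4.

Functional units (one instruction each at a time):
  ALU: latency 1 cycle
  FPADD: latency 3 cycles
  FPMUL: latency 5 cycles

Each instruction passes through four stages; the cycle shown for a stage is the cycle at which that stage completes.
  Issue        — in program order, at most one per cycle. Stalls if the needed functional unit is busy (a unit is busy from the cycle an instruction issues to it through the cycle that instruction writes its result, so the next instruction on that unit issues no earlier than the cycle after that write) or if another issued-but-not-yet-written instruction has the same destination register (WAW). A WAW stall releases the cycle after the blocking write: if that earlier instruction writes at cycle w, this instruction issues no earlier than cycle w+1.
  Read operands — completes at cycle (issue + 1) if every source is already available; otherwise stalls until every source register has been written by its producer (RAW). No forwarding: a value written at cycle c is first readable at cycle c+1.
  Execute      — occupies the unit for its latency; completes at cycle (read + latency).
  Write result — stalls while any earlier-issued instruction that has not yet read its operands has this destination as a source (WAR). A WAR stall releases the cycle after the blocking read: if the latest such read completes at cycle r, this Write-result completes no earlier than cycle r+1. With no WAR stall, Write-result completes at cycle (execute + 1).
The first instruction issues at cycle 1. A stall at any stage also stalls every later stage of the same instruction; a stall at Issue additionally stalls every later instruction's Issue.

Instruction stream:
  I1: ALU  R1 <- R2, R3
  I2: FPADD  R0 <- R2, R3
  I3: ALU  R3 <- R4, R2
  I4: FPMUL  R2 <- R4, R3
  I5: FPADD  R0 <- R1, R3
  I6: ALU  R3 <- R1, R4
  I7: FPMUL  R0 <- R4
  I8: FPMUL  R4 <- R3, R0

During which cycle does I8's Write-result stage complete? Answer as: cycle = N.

c1: I1→ALU
c2: I1 RO, I2→FPADD
c3: I1 EX, I2 RO
c4: I1 WR R1
c5: I3→ALU
c6: I2 EX, I3 RO, I4→FPMUL
c7: I2 WR R0, I3 EX
c8: I3 WR R3, I5→FPADD
c9: I4 RO, I5 RO, I6→ALU
c10: I6 RO
c11: I6 EX
c12: I5 EX, I6 WR R3
c13: I5 WR R0
c14: I4 EX
c15: I4 WR R2
c16: I7→FPMUL
c17: I7 RO
c22: I7 EX
c23: I7 WR R0
c24: I8→FPMUL
c25: I8 RO
c30: I8 EX
c31: I8 WR R4

cycle = 31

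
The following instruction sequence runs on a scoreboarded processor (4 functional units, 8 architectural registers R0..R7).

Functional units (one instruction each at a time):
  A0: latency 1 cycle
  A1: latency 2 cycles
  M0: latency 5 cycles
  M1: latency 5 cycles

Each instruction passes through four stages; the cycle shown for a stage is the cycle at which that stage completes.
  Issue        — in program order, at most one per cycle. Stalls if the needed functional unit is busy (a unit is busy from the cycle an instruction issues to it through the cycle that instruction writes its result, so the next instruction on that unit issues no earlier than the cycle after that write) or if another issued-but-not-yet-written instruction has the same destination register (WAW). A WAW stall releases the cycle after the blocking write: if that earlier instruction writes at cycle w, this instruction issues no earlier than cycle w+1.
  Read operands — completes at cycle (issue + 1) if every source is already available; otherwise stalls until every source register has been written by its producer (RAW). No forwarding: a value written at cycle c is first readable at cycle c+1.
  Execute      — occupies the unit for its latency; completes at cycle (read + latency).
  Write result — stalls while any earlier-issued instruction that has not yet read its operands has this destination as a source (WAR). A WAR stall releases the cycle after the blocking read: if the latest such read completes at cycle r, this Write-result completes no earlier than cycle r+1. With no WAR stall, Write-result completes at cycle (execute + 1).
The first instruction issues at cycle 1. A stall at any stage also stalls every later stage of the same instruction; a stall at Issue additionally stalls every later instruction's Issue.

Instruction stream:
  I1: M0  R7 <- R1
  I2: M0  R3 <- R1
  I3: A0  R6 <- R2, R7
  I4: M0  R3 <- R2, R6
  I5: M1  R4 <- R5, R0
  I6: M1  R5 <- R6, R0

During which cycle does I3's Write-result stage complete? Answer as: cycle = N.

1) issue 1, read 2, done 7, write 8
2) issue 9, read 10, done 15, write 16  <struct: M0 busy until I1 writes@8>
3) issue 10, read 11, done 12, write 13
4) issue 17, read 18, done 23, write 24  <struct: M0 busy until I2 writes@16>
5) issue 18, read 19, done 24, write 25
6) issue 26, read 27, done 32, write 33  <struct: M1 busy until I5 writes@25>

cycle = 13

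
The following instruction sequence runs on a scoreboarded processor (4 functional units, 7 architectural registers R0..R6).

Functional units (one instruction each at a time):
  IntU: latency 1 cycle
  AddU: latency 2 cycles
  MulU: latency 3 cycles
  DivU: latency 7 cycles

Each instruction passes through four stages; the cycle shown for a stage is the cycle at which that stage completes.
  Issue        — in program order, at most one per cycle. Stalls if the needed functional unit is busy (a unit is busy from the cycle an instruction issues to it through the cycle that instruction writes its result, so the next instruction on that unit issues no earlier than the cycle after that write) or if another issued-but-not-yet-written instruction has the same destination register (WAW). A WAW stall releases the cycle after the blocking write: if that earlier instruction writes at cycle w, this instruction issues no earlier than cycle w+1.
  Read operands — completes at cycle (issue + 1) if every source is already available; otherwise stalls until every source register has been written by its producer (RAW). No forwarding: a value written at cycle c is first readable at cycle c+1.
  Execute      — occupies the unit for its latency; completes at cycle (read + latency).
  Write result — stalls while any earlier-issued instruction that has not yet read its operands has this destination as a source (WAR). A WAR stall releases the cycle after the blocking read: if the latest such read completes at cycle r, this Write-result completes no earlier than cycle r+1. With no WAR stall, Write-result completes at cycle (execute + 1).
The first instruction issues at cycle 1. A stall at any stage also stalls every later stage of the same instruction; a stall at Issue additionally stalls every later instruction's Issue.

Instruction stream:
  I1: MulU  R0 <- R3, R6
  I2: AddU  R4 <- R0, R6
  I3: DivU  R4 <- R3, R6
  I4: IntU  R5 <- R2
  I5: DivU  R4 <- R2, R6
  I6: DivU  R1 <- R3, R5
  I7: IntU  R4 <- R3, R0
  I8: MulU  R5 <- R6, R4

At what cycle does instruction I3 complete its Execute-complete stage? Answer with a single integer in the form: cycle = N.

[1] I1 dispatched to MulU
[2] I1 operands ready; I2 dispatched to AddU
[5] I1 complete
[6] R0←I1
[7] I2 operands ready
[9] I2 complete
[10] R4←I2
[11] I3 dispatched to DivU
[12] I3 operands ready; I4 dispatched to IntU
[13] I4 operands ready
[14] I4 complete
[15] R5←I4
[19] I3 complete
[20] R4←I3
[21] I5 dispatched to DivU
[22] I5 operands ready
[29] I5 complete
[30] R4←I5
[31] I6 dispatched to DivU
[32] I6 operands ready; I7 dispatched to IntU
[33] I7 operands ready; I8 dispatched to MulU
[34] I7 complete
[35] R4←I7
[36] I8 operands ready
[39] I6 complete; I8 complete
[40] R1←I6; R5←I8

cycle = 19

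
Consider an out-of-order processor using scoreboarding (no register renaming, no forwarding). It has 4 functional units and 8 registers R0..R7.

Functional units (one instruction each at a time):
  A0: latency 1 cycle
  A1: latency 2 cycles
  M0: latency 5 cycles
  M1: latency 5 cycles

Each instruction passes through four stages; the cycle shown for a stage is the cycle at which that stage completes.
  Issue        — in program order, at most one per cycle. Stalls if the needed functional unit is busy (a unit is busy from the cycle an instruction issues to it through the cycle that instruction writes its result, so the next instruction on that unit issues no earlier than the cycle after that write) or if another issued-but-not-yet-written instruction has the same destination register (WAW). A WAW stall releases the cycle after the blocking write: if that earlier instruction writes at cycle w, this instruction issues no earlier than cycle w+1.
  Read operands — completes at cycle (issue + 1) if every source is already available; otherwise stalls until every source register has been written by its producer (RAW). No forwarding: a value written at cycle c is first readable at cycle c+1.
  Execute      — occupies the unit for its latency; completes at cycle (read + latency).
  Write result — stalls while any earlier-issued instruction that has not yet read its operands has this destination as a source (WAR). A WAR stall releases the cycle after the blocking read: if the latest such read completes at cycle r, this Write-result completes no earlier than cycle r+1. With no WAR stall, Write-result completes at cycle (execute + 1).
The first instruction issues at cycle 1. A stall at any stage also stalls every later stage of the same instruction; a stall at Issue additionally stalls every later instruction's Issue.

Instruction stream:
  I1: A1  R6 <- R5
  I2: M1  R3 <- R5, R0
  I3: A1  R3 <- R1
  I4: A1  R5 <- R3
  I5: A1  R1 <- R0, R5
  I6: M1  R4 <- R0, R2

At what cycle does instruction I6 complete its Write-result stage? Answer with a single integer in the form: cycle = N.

cycle = 28

c1: I1 issues→A1
c2: I1 reads | I2 issues→M1
c3: I2 reads
c4: I1 exec-done
c5: I1 writes R6
c8: I2 exec-done
c9: I2 writes R3
c10: I3 issues→A1
c11: I3 reads
c13: I3 exec-done
c14: I3 writes R3
c15: I4 issues→A1
c16: I4 reads
c18: I4 exec-done
c19: I4 writes R5
c20: I5 issues→A1
c21: I5 reads | I6 issues→M1
c22: I6 reads
c23: I5 exec-done
c24: I5 writes R1
c27: I6 exec-done
c28: I6 writes R4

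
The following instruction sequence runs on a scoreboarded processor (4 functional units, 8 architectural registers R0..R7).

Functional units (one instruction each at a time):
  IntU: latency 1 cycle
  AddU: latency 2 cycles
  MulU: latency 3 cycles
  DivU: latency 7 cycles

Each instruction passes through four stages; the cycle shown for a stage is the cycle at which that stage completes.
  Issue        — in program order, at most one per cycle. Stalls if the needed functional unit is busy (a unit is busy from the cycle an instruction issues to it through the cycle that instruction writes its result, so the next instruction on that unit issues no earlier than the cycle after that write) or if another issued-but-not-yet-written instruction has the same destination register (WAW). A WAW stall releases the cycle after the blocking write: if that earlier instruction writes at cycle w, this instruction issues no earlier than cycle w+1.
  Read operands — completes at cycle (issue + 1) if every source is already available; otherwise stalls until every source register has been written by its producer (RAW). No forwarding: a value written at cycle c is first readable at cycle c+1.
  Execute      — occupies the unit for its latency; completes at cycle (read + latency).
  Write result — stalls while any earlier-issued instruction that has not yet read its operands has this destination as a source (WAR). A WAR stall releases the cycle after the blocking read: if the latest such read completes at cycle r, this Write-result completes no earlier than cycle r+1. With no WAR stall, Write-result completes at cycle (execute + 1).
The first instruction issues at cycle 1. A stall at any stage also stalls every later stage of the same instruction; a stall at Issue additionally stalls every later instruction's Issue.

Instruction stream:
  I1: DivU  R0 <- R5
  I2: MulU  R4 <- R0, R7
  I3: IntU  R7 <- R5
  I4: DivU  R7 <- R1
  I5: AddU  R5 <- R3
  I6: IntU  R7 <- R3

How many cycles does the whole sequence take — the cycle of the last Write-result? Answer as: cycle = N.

cycle = 26

  I1 | 1 | 2 | 9 | 10
  I2 | 2 | 11 | 14 | 15   RAW R0: wait I1 write@10
  I3 | 3 | 4 | 5 | 12   WAR R7: wait I2 read@11
  I4 | 13 | 14 | 21 | 22   WAW R7: wait I3 write@12
  I5 | 14 | 15 | 17 | 18
  I6 | 23 | 24 | 25 | 26   WAW R7: wait I4 write@22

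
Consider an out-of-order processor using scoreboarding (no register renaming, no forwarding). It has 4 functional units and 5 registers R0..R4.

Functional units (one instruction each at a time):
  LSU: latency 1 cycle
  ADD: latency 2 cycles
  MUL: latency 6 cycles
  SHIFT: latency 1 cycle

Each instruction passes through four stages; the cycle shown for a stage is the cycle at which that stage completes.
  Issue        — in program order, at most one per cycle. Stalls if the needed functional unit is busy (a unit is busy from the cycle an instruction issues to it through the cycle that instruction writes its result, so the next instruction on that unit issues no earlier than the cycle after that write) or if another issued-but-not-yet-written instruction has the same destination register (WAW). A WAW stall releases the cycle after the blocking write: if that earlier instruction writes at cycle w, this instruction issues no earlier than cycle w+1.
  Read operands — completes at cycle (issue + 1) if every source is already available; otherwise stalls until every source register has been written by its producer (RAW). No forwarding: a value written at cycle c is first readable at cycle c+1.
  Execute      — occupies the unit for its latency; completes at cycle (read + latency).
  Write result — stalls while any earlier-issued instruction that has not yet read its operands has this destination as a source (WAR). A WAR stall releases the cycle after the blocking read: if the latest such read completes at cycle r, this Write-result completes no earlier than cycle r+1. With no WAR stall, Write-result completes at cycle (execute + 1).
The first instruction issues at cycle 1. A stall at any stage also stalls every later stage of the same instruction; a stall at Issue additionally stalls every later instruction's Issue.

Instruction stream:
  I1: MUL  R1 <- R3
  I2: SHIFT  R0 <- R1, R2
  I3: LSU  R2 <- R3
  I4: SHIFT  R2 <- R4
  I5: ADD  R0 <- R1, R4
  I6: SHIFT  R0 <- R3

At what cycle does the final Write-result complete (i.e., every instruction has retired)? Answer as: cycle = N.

c1: issue I1 (MUL)
c2: I1 read-ops; issue I2 (SHIFT)
c3: issue I3 (LSU)
c4: I3 read-ops
c5: I3 finished on LSU
c8: I1 finished on MUL
c9: I1→R1
c10: I2 read-ops
c11: I2 finished on SHIFT; I3→R2
c12: I2→R0
c13: issue I4 (SHIFT)
c14: I4 read-ops; issue I5 (ADD)
c15: I4 finished on SHIFT; I5 read-ops
c16: I4→R2
c17: I5 finished on ADD
c18: I5→R0
c19: issue I6 (SHIFT)
c20: I6 read-ops
c21: I6 finished on SHIFT
c22: I6→R0

cycle = 22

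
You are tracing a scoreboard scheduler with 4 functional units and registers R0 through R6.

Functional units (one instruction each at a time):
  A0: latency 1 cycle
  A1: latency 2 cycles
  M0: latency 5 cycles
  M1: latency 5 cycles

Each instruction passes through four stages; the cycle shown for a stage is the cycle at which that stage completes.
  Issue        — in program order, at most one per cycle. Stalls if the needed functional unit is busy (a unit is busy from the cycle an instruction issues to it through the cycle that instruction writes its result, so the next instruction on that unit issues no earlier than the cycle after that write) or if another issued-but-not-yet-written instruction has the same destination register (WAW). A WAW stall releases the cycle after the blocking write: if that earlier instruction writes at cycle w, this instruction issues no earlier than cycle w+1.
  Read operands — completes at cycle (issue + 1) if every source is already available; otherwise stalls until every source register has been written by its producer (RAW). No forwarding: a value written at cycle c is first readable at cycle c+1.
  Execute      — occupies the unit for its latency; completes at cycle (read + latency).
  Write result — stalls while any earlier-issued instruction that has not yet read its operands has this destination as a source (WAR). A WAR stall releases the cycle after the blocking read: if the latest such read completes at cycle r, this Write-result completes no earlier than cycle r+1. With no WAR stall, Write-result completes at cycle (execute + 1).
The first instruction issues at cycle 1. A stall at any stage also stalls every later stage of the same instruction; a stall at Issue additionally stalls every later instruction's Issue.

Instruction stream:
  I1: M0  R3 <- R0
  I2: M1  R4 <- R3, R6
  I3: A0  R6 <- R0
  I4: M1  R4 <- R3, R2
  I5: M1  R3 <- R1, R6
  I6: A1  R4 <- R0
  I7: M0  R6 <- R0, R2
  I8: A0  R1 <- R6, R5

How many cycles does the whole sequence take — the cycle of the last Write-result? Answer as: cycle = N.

c1: I1→M0
c2: I1 RO; I2→M1
c3: I3→A0
c4: I3 RO
c5: I3 EX
c7: I1 EX
c8: I1 WR R3
c9: I2 RO
c10: I3 WR R6
c14: I2 EX
c15: I2 WR R4
c16: I4→M1
c17: I4 RO
c22: I4 EX
c23: I4 WR R4
c24: I5→M1
c25: I5 RO; I6→A1
c26: I6 RO; I7→M0
c27: I7 RO; I8→A0
c28: I6 EX
c29: I6 WR R4
c30: I5 EX
c31: I5 WR R3
c32: I7 EX
c33: I7 WR R6
c34: I8 RO
c35: I8 EX
c36: I8 WR R1

cycle = 36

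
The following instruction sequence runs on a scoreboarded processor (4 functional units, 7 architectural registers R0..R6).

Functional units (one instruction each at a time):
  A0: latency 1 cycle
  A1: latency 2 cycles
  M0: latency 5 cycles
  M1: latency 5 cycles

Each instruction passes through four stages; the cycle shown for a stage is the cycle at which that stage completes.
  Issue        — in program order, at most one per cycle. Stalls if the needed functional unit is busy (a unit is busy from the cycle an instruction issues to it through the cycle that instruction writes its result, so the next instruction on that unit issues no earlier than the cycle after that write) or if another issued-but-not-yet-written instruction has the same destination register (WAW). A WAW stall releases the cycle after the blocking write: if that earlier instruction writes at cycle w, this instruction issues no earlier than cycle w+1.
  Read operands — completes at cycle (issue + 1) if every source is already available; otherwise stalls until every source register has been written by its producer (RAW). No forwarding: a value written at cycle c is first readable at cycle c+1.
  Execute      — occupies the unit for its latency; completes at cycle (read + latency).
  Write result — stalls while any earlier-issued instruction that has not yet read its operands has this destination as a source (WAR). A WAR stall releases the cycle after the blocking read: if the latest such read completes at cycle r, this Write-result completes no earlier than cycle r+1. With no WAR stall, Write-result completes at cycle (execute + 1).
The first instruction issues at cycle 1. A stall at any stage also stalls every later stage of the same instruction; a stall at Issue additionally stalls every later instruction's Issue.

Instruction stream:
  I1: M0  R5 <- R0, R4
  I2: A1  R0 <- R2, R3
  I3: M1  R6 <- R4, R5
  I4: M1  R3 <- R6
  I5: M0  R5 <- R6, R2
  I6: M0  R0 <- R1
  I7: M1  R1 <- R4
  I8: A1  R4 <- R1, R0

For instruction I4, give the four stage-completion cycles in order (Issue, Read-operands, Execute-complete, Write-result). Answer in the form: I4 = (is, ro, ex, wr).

[I1] 1/2/7/8
[I2] 2/3/5/6
[I3] 3/9/14/15  (RAW R5: wait I1 write@8)
[I4] 16/17/22/23  (struct: M1 busy until I3 writes@15)
[I5] 17/18/23/24
[I6] 25/26/31/32  (struct: M0 busy until I5 writes@24)
[I7] 26/27/32/33
[I8] 27/34/36/37  (RAW R1: wait I7 write@33)

I4 = (16, 17, 22, 23)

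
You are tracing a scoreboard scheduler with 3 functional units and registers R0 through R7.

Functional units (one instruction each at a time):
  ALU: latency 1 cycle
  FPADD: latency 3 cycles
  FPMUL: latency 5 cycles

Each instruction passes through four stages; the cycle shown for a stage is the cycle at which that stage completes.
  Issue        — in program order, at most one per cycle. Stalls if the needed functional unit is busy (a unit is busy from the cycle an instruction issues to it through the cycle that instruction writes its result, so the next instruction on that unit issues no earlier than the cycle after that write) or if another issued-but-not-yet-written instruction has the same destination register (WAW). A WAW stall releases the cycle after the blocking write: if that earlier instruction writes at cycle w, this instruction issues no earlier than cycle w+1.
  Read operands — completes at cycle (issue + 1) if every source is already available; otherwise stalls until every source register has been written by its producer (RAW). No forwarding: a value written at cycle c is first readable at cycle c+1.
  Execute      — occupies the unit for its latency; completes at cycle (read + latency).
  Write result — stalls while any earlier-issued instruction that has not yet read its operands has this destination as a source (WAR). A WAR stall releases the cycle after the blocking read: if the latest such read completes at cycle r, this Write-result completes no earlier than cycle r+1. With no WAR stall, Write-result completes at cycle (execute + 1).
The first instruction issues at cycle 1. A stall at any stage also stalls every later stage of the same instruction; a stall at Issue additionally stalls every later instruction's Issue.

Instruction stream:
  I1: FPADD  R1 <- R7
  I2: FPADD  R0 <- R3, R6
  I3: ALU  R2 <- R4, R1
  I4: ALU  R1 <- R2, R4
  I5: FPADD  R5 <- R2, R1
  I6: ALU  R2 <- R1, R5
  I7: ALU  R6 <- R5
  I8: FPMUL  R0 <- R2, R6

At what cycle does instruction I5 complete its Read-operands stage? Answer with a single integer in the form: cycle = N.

c1: I1→FPADD
c2: I1 RO
c5: I1 EX
c6: I1 WR R1
c7: I2→FPADD
c8: I2 RO · I3→ALU
c9: I3 RO
c10: I3 EX
c11: I2 EX · I3 WR R2
c12: I2 WR R0 · I4→ALU
c13: I4 RO · I5→FPADD
c14: I4 EX
c15: I4 WR R1
c16: I5 RO · I6→ALU
c19: I5 EX
c20: I5 WR R5
c21: I6 RO
c22: I6 EX
c23: I6 WR R2
c24: I7→ALU
c25: I7 RO · I8→FPMUL
c26: I7 EX
c27: I7 WR R6
c28: I8 RO
c33: I8 EX
c34: I8 WR R0

cycle = 16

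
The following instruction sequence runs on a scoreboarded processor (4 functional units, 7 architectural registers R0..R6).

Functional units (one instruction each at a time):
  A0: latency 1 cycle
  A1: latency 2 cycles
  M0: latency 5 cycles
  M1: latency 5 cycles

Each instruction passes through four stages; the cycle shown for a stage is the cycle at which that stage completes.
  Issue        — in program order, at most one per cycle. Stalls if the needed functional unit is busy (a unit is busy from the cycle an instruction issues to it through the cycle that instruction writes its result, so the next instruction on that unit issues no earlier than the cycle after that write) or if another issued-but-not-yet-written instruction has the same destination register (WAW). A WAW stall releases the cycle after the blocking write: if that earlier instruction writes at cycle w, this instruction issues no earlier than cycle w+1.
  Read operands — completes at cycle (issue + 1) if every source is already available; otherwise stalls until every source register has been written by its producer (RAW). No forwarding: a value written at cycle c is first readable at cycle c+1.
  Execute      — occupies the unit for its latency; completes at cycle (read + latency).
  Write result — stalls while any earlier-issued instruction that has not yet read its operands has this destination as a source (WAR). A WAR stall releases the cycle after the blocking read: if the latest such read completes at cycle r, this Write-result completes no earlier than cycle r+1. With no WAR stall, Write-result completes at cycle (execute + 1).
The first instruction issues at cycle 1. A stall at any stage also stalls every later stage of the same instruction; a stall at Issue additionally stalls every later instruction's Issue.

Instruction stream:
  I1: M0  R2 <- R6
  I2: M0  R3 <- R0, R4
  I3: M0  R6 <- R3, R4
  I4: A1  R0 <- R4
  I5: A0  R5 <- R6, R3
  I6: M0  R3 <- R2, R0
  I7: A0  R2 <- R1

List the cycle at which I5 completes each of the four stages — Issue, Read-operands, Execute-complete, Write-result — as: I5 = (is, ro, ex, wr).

I5 = (19, 25, 26, 27)

t=1  I1 issues→M0
t=2  I1 reads
t=7  I1 exec-done
t=8  I1 writes R2
t=9  I2 issues→M0
t=10  I2 reads
t=15  I2 exec-done
t=16  I2 writes R3
t=17  I3 issues→M0
t=18  I3 reads | I4 issues→A1
t=19  I4 reads | I5 issues→A0
t=21  I4 exec-done
t=22  I4 writes R0
t=23  I3 exec-done
t=24  I3 writes R6
t=25  I5 reads | I6 issues→M0
t=26  I5 exec-done | I6 reads
t=27  I5 writes R5
t=28  I7 issues→A0
t=29  I7 reads
t=30  I7 exec-done
t=31  I6 exec-done | I7 writes R2
t=32  I6 writes R3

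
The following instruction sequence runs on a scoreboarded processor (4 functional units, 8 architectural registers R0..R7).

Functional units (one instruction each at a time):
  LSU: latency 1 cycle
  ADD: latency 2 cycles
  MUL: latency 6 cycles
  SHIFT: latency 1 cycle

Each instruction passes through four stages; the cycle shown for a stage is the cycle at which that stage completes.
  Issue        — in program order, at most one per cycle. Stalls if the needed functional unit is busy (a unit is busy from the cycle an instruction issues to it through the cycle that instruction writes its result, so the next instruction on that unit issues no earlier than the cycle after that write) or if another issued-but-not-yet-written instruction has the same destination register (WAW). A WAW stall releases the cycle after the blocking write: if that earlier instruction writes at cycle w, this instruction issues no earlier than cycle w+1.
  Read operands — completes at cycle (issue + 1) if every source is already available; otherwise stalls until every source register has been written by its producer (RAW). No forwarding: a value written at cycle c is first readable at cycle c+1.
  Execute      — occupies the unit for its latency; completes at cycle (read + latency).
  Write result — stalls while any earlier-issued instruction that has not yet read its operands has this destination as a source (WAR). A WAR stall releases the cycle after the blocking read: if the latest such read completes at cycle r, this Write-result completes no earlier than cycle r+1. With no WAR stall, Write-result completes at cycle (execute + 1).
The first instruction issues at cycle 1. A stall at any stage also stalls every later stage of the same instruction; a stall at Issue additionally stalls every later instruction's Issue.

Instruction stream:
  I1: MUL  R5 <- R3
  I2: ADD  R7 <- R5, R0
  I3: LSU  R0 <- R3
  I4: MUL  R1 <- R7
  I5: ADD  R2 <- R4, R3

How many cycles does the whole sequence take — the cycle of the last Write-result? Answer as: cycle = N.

cycle = 21

[1] I1 dispatched to MUL
[2] I1 operands ready, I2 dispatched to ADD
[3] I3 dispatched to LSU
[4] I3 operands ready
[5] I3 complete
[8] I1 complete
[9] R5←I1
[10] I2 operands ready, I4 dispatched to MUL
[11] R0←I3
[12] I2 complete
[13] R7←I2
[14] I4 operands ready, I5 dispatched to ADD
[15] I5 operands ready
[17] I5 complete
[18] R2←I5
[20] I4 complete
[21] R1←I4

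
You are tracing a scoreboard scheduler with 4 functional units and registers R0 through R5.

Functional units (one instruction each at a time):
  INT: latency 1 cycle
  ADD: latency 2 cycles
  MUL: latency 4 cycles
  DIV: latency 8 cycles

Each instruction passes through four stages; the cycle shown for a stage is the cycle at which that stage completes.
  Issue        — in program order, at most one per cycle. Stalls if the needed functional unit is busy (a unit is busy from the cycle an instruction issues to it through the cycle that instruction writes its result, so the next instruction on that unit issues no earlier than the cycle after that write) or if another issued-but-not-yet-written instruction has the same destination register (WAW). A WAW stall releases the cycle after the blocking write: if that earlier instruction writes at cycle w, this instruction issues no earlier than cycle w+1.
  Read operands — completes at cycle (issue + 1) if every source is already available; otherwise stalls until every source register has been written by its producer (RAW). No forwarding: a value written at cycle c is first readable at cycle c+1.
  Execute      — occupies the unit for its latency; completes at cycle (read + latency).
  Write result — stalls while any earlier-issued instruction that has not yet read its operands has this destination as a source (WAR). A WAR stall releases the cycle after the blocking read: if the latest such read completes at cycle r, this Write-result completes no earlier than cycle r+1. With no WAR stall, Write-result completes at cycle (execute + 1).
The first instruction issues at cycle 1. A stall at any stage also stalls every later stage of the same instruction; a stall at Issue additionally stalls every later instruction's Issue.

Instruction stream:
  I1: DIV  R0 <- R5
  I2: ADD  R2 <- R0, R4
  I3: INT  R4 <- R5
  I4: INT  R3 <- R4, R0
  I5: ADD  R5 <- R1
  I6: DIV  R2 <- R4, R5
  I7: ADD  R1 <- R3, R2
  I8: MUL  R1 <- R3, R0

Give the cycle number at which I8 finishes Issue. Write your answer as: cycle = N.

I1 -> (1, 2, 10, 11)
I2 -> (2, 12, 14, 15)  // RAW R0: wait I1 write@11
I3 -> (3, 4, 5, 13)  // WAR R4: wait I2 read@12
I4 -> (14, 15, 16, 17)  // struct: INT busy until I3 writes@13
I5 -> (16, 17, 19, 20)  // struct: ADD busy until I2 writes@15
I6 -> (17, 21, 29, 30)  // RAW R5: wait I5 write@20
I7 -> (21, 31, 33, 34)  // struct: ADD busy until I5 writes@20, RAW R2: wait I6 write@30
I8 -> (35, 36, 40, 41)  // WAW R1: wait I7 write@34

cycle = 35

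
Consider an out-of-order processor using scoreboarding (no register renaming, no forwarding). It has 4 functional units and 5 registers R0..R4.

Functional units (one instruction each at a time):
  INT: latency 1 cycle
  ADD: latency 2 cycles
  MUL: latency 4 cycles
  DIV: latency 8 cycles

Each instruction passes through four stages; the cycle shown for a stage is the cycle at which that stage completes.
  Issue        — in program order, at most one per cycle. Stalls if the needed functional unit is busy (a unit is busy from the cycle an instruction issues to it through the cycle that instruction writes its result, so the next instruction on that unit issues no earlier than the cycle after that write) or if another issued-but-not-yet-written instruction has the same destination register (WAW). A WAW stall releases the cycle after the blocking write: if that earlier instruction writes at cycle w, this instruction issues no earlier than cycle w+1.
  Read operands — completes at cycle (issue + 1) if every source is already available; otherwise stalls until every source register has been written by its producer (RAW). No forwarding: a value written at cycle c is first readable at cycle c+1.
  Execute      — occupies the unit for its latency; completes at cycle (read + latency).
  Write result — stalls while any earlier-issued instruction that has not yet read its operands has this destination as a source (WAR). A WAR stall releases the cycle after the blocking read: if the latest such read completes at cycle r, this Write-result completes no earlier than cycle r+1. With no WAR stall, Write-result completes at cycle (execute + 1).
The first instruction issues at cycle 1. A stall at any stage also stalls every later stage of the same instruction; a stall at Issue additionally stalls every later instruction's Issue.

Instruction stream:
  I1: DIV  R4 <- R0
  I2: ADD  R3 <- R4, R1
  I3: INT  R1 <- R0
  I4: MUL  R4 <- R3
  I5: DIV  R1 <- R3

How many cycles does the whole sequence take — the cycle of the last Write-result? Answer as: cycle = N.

cycle = 25

  I1 | 1 | 2 | 10 | 11
  I2 | 2 | 12 | 14 | 15   RAW R4: wait I1 write@11
  I3 | 3 | 4 | 5 | 13   WAR R1: wait I2 read@12
  I4 | 12 | 16 | 20 | 21   WAW R4: wait I1 write@11 · RAW R3: wait I2 write@15
  I5 | 14 | 16 | 24 | 25   WAW R1: wait I3 write@13 · RAW R3: wait I2 write@15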